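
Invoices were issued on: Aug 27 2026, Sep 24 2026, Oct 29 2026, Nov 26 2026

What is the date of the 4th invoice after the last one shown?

Every date is a Thursday; gaps 28, 35, 28 days.
Each is the last Thursday of its month (at least one falls on the 29th or later, ruling out '4th Thursday').
December 2026 ends with Thursday Dec 31 2026.
January 2027 ends with Thursday Jan 28 2027.
Last Thursday of February 2027: Feb 25 2027.
Last Thursday of March 2027: Mar 25 2027.

Mar 25 2027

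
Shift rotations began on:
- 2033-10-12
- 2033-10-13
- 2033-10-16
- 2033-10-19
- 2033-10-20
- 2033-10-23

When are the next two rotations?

2033-10-26, 2033-10-27

Gaps: 1, 3, 3, 1, 3 days — not constant, but cyclic with period 3.
The events fall on every Wednesday, Thursday and Sunday.
The following Wednesday is 2033-10-26.
Next Thursday: 2033-10-27.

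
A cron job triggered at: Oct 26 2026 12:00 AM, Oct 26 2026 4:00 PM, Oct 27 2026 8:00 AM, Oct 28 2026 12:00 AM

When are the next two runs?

Gaps: 16, 16, 16 hours — each event is 16 hours after the previous one.
Oct 28 2026 12:00 AM + 16 h = Oct 28 2026 4:00 PM.
Oct 28 2026 4:00 PM + 16 h = Oct 29 2026 8:00 AM.

Oct 28 2026 4:00 PM, Oct 29 2026 8:00 AM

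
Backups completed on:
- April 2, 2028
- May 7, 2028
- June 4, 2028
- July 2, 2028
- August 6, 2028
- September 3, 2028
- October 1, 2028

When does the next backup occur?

All dates are Sundays, 35, 28, 28, 35, 28, 28 days apart.
Specifically, the 1st Sunday of each month.
November 2028 — 1st Sunday is November 5, 2028.

November 5, 2028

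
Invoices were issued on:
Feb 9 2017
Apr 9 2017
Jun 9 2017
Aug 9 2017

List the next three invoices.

Oct 9 2017, Dec 9 2017, Feb 9 2018

Gaps: 59, 61, 61 days — not constant. Every event is on the 9th of the month.
Pattern: the 9th of every 2 months.
October 2017: Oct 9 2017.
December 2017: Dec 9 2017.
February 2018: Feb 9 2018.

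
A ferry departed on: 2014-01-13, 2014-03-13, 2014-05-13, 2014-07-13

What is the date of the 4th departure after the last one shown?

2015-03-13

Gaps: 59, 61, 61 days — not constant. Every event is on the 13th of the month.
Pattern: the 13th of every 2 months.
September 2014: 2014-09-13.
November 2014: 2014-11-13.
Next: January 2015 → 2015-01-13.
March 2015: 2015-03-13.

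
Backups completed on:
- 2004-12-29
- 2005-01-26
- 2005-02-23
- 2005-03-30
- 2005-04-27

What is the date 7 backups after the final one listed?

2005-11-30

Every date is a Wednesday; gaps 28, 28, 35, 28 days.
Each is the last Wednesday of its month (at least one falls on the 29th or later, ruling out '4th Wednesday').
Last Wednesday of May 2005: 2005-05-25.
Last Wednesday of June 2005: 2005-06-29.
July 2005 ends with Wednesday 2005-07-27.
August 2005 ends with Wednesday 2005-08-31.
Last Wednesday of September 2005: 2005-09-28.
Last Wednesday of October 2005: 2005-10-26.
November 2005 ends with Wednesday 2005-11-30.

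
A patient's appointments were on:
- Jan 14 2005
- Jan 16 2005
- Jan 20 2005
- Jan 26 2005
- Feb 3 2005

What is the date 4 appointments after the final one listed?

Gaps: 2, 4, 6, 8 days — each gap is 2 larger than the previous one.
Next gap: 10 days. Feb 3 2005 + 10 days = Feb 13 2005.
Next gap: 12 days. Feb 13 2005 + 12 days = Feb 25 2005.
Next gap: 14 days. Feb 25 2005 + 14 days = Mar 11 2005.
Next gap: 16 days. Mar 11 2005 + 16 days = Mar 27 2005.

Mar 27 2005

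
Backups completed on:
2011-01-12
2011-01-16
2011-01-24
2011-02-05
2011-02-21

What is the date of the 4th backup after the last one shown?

Intervals are 4, 8, 12, 16 days — an arithmetic progression with common difference 4.
Next gap: 20 days. 2011-02-21 + 20 days = 2011-03-13.
Next gap: 24 days. 2011-03-13 + 24 days = 2011-04-06.
Next gap: 28 days. 2011-04-06 + 28 days = 2011-05-04.
Next gap: 32 days. 2011-05-04 + 32 days = 2011-06-05.

2011-06-05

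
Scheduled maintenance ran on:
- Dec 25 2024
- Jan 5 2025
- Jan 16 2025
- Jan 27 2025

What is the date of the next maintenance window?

Feb 7 2025

The spacing is 11, 11, 11 days — always 11 days.
Jan 27 2025 + 11 days = Feb 7 2025.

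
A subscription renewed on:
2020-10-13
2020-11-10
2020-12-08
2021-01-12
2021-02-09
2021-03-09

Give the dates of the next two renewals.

2021-04-13, 2021-05-11

These are Tuesdays at 28- or 35-day spacing (28, 28, 35, 28, 28).
The pattern: 2nd Tuesday of the month.
2nd Tuesday of April 2021: 2021-04-13.
2nd Tuesday of May 2021: 2021-05-11.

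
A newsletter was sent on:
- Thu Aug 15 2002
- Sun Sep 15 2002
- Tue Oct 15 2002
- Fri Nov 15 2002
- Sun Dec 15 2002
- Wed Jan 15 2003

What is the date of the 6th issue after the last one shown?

Each date is the 15th; the gaps (31, 30, 31, 30, 31) track the month lengths.
The rule is the 15th of each month.
Next: February 2003 → Sat Feb 15 2003.
Next: March 2003 → Sat Mar 15 2003.
April 2003: Tue Apr 15 2003.
May 2003: Thu May 15 2003.
Next: June 2003 → Sun Jun 15 2003.
Next: July 2003 → Tue Jul 15 2003.

Tue Jul 15 2003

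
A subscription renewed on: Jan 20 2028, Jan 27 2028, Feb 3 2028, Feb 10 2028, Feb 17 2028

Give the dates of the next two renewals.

The spacing is 7, 7, 7, 7 days — always 7 days.
Feb 17 2028 + 7 days = Feb 24 2028.
Feb 24 2028 + 7 days = Mar 2 2028.

Feb 24 2028, Mar 2 2028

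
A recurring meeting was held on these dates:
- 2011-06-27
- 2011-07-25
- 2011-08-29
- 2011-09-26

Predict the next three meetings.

All Mondays; the gaps (28, 35, 28) vary with month length.
This is the last Monday of each month.
Last Monday of October 2011: 2011-10-31.
Last Monday of November 2011: 2011-11-28.
Last Monday of December 2011: 2011-12-26.

2011-10-31, 2011-11-28, 2011-12-26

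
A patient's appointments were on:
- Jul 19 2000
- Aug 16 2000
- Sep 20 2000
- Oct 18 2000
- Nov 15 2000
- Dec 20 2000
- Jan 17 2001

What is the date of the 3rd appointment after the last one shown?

Apr 18 2001

All dates are Wednesdays, 28, 35, 28, 28, 35, 28 days apart.
Specifically, the 3rd Wednesday of each month.
3rd Wednesday of February 2001: Feb 21 2001.
3rd Wednesday of March 2001: Mar 21 2001.
3rd Wednesday of April 2001: Apr 18 2001.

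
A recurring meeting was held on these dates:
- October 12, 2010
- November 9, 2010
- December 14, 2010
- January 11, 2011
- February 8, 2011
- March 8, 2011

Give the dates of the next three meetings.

All dates are Tuesdays, 28, 35, 28, 28, 28 days apart.
Specifically, the 2nd Tuesday of each month.
April 2011 — 2nd Tuesday is April 12, 2011.
2nd Tuesday of May 2011: May 10, 2011.
June 2011 — 2nd Tuesday is June 14, 2011.

April 12, 2011; May 10, 2011; June 14, 2011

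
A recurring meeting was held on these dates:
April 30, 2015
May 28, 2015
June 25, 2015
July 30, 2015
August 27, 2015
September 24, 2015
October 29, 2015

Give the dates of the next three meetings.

November 26, 2015; December 31, 2015; January 28, 2016

All Thursdays; the gaps (28, 28, 35, 28, 28, 35) vary with month length.
This is the last Thursday of each month.
Last Thursday of November 2015: November 26, 2015.
Last Thursday of December 2015: December 31, 2015.
January 2016 ends with Thursday January 28, 2016.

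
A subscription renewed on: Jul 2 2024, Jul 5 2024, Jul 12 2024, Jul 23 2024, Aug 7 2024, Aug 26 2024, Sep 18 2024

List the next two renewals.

Intervals are 3, 7, 11, 15, 19, 23 days — an arithmetic progression with common difference 4.
Next gap: 27 days. Sep 18 2024 + 27 days = Oct 15 2024.
Next gap: 31 days. Oct 15 2024 + 31 days = Nov 15 2024.

Oct 15 2024, Nov 15 2024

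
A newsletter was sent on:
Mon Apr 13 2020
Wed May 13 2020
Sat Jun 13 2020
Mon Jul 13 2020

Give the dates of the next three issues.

Gaps: 30, 31, 30 days — not constant. Every event is on the 13th of the month.
Pattern: the 13th of each month.
Next: August 2020 → Thu Aug 13 2020.
September 2020: Sun Sep 13 2020.
Next: October 2020 → Tue Oct 13 2020.

Thu Aug 13 2020, Sun Sep 13 2020, Tue Oct 13 2020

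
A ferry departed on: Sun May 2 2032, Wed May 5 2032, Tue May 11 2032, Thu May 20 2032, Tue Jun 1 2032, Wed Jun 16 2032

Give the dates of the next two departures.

Sun Jul 4 2032, Sun Jul 25 2032

The spacing grows by 3 each time: 3, 6, 9, 12, 15 days.
Next gap: 18 days. Wed Jun 16 2032 + 18 days = Sun Jul 4 2032.
Next gap: 21 days. Sun Jul 4 2032 + 21 days = Sun Jul 25 2032.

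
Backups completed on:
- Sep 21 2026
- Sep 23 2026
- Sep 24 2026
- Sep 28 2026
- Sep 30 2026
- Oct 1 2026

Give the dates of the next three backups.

Oct 5 2026, Oct 7 2026, Oct 8 2026

The gap pattern 2, 1, 4, 2, 1 repeats every 3 events.
These are the Mondays, Wednesdays and Thursdays of each week.
Next Monday: Oct 5 2026.
Next Wednesday: Oct 7 2026.
The following Thursday is Oct 8 2026.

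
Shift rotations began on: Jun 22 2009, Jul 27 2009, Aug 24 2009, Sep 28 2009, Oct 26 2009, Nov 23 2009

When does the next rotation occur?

Dec 28 2009

These are Mondays at 28- or 35-day spacing (35, 28, 35, 28, 28).
The pattern: 4th Monday of the month.
December 2009 — 4th Monday is Dec 28 2009.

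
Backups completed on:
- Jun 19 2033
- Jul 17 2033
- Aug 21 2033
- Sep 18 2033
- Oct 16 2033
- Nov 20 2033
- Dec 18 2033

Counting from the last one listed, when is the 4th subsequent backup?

Apr 16 2034

These are Sundays at 28- or 35-day spacing (28, 35, 28, 28, 35, 28).
The pattern: 3rd Sunday of the month.
3rd Sunday of January 2034: Jan 15 2034.
February 2034 — 3rd Sunday is Feb 19 2034.
3rd Sunday of March 2034: Mar 19 2034.
April 2034 — 3rd Sunday is Apr 16 2034.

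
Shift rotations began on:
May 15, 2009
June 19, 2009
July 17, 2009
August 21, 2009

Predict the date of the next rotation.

September 18, 2009

These are Fridays at 28- or 35-day spacing (35, 28, 35).
The pattern: 3rd Friday of the month.
3rd Friday of September 2009: September 18, 2009.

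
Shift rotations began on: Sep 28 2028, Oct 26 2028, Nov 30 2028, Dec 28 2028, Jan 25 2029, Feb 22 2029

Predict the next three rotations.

Mar 29 2029, Apr 26 2029, May 31 2029

Every date is a Thursday; gaps 28, 35, 28, 28, 28 days.
Each is the last Thursday of its month (at least one falls on the 29th or later, ruling out '4th Thursday').
March 2029 ends with Thursday Mar 29 2029.
Last Thursday of April 2029: Apr 26 2029.
May 2029 ends with Thursday May 31 2029.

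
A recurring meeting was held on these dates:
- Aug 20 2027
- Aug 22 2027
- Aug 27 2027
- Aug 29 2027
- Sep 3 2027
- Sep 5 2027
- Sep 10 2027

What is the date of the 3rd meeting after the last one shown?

Sep 19 2027

Gaps: 2, 5, 2, 5, 2, 5 days — not constant, but cyclic with period 2.
The events fall on every Friday and Sunday.
Next Sunday: Sep 12 2027.
The following Friday is Sep 17 2027.
The following Sunday is Sep 19 2027.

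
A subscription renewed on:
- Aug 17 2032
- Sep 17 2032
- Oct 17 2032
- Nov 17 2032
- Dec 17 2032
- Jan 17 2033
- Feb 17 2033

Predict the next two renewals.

Mar 17 2033, Apr 17 2033

Gaps: 31, 30, 31, 30, 31, 31 days — not constant. Every event is on the 17th of the month.
Pattern: the 17th of each month.
March 2033: Mar 17 2033.
April 2033: Apr 17 2033.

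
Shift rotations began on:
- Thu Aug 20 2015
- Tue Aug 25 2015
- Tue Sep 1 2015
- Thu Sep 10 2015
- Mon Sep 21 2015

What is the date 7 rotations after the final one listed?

Mon Feb 1 2016

The spacing grows by 2 each time: 5, 7, 9, 11 days.
Next gap: 13 days. Mon Sep 21 2015 + 13 days = Sun Oct 4 2015.
Next gap: 15 days. Sun Oct 4 2015 + 15 days = Mon Oct 19 2015.
Next gap: 17 days. Mon Oct 19 2015 + 17 days = Thu Nov 5 2015.
Next gap: 19 days. Thu Nov 5 2015 + 19 days = Tue Nov 24 2015.
Next gap: 21 days. Tue Nov 24 2015 + 21 days = Tue Dec 15 2015.
Next gap: 23 days. Tue Dec 15 2015 + 23 days = Thu Jan 7 2016.
Next gap: 25 days. Thu Jan 7 2016 + 25 days = Mon Feb 1 2016.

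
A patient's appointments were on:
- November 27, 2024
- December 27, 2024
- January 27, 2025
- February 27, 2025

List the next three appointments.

March 27, 2025; April 27, 2025; May 27, 2025

Each date is the 27th; the gaps (30, 31, 31) track the month lengths.
The rule is the 27th of each month.
Next: March 2025 → March 27, 2025.
April 2025: April 27, 2025.
May 2025: May 27, 2025.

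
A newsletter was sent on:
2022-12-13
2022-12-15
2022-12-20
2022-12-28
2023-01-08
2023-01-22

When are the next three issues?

The spacing grows by 3 each time: 2, 5, 8, 11, 14 days.
Next gap: 17 days. 2023-01-22 + 17 days = 2023-02-08.
Next gap: 20 days. 2023-02-08 + 20 days = 2023-02-28.
Next gap: 23 days. 2023-02-28 + 23 days = 2023-03-23.

2023-02-08, 2023-02-28, 2023-03-23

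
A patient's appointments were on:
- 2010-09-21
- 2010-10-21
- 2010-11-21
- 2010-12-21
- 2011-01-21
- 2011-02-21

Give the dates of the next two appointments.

2011-03-21, 2011-04-21

Gaps: 30, 31, 30, 31, 31 days — not constant. Every event is on the 21st of the month.
Pattern: the 21st of each month.
March 2011: 2011-03-21.
April 2011: 2011-04-21.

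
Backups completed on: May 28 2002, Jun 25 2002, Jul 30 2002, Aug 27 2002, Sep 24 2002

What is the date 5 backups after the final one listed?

Every date is a Tuesday; gaps 28, 35, 28, 28 days.
Each is the last Tuesday of its month (at least one falls on the 29th or later, ruling out '4th Tuesday').
Last Tuesday of October 2002: Oct 29 2002.
Last Tuesday of November 2002: Nov 26 2002.
Last Tuesday of December 2002: Dec 31 2002.
January 2003 ends with Tuesday Jan 28 2003.
February 2003 ends with Tuesday Feb 25 2003.

Feb 25 2003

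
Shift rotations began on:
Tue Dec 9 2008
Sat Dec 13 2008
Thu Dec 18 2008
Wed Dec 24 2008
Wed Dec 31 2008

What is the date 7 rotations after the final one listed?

Gaps: 4, 5, 6, 7 days — each gap is 1 larger than the previous one.
Next gap: 8 days. Wed Dec 31 2008 + 8 days = Thu Jan 8 2009.
Next gap: 9 days. Thu Jan 8 2009 + 9 days = Sat Jan 17 2009.
Next gap: 10 days. Sat Jan 17 2009 + 10 days = Tue Jan 27 2009.
Next gap: 11 days. Tue Jan 27 2009 + 11 days = Sat Feb 7 2009.
Next gap: 12 days. Sat Feb 7 2009 + 12 days = Thu Feb 19 2009.
Next gap: 13 days. Thu Feb 19 2009 + 13 days = Wed Mar 4 2009.
Next gap: 14 days. Wed Mar 4 2009 + 14 days = Wed Mar 18 2009.

Wed Mar 18 2009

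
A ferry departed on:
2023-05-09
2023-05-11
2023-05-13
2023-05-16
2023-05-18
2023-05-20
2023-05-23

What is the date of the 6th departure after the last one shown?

The gap pattern 2, 2, 3, 2, 2, 3 repeats every 3 events.
These are the Tuesdays, Thursdays and Saturdays of each week.
Next Thursday: 2023-05-25.
Next Saturday: 2023-05-27.
Next Tuesday: 2023-05-30.
Next Thursday: 2023-06-01.
The following Saturday is 2023-06-03.
Next Tuesday: 2023-06-06.

2023-06-06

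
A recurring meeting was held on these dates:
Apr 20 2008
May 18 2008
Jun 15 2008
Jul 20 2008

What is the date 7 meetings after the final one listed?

Feb 15 2009

Gaps: 28, 28, 35 days — a mix of 28 and 35. Every date is a Sunday.
Each is the 3rd Sunday of its month.
3rd Sunday of August 2008: Aug 17 2008.
3rd Sunday of September 2008: Sep 21 2008.
3rd Sunday of October 2008: Oct 19 2008.
November 2008 — 3rd Sunday is Nov 16 2008.
3rd Sunday of December 2008: Dec 21 2008.
January 2009 — 3rd Sunday is Jan 18 2009.
3rd Sunday of February 2009: Feb 15 2009.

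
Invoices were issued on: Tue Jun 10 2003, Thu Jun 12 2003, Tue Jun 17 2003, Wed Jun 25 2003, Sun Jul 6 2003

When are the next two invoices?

Intervals are 2, 5, 8, 11 days — an arithmetic progression with common difference 3.
Next gap: 14 days. Sun Jul 6 2003 + 14 days = Sun Jul 20 2003.
Next gap: 17 days. Sun Jul 20 2003 + 17 days = Wed Aug 6 2003.

Sun Jul 20 2003, Wed Aug 6 2003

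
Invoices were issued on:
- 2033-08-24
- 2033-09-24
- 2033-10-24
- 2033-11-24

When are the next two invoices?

Each date is the 24th; the gaps (31, 30, 31) track the month lengths.
The rule is the 24th of each month.
December 2033: 2033-12-24.
Next: January 2034 → 2034-01-24.

2033-12-24, 2034-01-24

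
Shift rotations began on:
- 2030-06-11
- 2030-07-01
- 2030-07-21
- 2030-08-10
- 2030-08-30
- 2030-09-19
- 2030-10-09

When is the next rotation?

2030-10-29

Gaps between consecutive events: 20, 20, 20, 20, 20, 20 days — a constant 20-day interval.
2030-10-09 + 20 days = 2030-10-29.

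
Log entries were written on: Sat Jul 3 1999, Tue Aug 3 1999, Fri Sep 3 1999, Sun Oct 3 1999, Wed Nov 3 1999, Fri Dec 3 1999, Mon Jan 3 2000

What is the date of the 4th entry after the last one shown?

Wed May 3 2000

Gaps: 31, 31, 30, 31, 30, 31 days — not constant. Every event is on the 3rd of the month.
Pattern: the 3rd of each month.
February 2000: Thu Feb 3 2000.
March 2000: Fri Mar 3 2000.
Next: April 2000 → Mon Apr 3 2000.
May 2000: Wed May 3 2000.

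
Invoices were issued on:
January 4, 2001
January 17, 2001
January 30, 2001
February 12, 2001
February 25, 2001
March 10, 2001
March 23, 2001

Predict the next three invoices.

Every event comes 13 days after the last (13, 13, 13, 13, 13, 13).
March 23, 2001 + 13 days = April 5, 2001.
April 5, 2001 + 13 days = April 18, 2001.
April 18, 2001 + 13 days = May 1, 2001.

April 5, 2001; April 18, 2001; May 1, 2001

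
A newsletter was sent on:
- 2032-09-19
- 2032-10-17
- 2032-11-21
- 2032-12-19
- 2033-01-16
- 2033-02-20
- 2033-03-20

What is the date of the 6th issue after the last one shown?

2033-09-18

Gaps: 28, 35, 28, 28, 35, 28 days — a mix of 28 and 35. Every date is a Sunday.
Each is the 3rd Sunday of its month.
3rd Sunday of April 2033: 2033-04-17.
3rd Sunday of May 2033: 2033-05-15.
3rd Sunday of June 2033: 2033-06-19.
3rd Sunday of July 2033: 2033-07-17.
3rd Sunday of August 2033: 2033-08-21.
September 2033 — 3rd Sunday is 2033-09-18.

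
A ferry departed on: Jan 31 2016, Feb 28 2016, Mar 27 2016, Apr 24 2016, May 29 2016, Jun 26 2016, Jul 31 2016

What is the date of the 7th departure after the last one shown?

Feb 26 2017

All Sundays; the gaps (28, 28, 28, 35, 28, 35) vary with month length.
This is the last Sunday of each month.
Last Sunday of August 2016: Aug 28 2016.
Last Sunday of September 2016: Sep 25 2016.
October 2016 ends with Sunday Oct 30 2016.
Last Sunday of November 2016: Nov 27 2016.
December 2016 ends with Sunday Dec 25 2016.
Last Sunday of January 2017: Jan 29 2017.
Last Sunday of February 2017: Feb 26 2017.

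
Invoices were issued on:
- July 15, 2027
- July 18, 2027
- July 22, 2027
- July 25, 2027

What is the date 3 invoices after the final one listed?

August 5, 2027

Gaps: 3, 4, 3 days — not constant, but cyclic with period 2.
The events fall on every Thursday and Sunday.
Next Thursday: July 29, 2027.
Next Sunday: August 1, 2027.
Next Thursday: August 5, 2027.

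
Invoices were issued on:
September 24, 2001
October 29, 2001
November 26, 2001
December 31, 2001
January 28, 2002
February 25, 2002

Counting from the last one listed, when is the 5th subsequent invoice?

These are Mondays with 35, 28, 35, 28, 28-day gaps.
Each is the final Monday of its month — October 29, 2001 is past the 28th, so '4th Monday' doesn't fit.
Last Monday of March 2002: March 25, 2002.
April 2002 ends with Monday April 29, 2002.
May 2002 ends with Monday May 27, 2002.
Last Monday of June 2002: June 24, 2002.
July 2002 ends with Monday July 29, 2002.

July 29, 2002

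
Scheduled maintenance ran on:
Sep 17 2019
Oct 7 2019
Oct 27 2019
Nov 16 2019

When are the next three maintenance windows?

Every event comes 20 days after the last (20, 20, 20).
Nov 16 2019 + 20 days = Dec 6 2019.
Dec 6 2019 + 20 days = Dec 26 2019.
Dec 26 2019 + 20 days = Jan 15 2020.

Dec 6 2019, Dec 26 2019, Jan 15 2020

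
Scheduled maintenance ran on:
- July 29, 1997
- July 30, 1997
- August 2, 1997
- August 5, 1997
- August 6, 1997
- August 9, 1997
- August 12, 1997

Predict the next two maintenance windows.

The gap pattern 1, 3, 3, 1, 3, 3 repeats every 3 events.
These are the Tuesdays, Wednesdays and Saturdays of each week.
The following Wednesday is August 13, 1997.
The following Saturday is August 16, 1997.

August 13, 1997; August 16, 1997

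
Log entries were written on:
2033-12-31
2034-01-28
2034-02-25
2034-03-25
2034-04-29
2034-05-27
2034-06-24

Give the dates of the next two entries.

2034-07-29, 2034-08-26

All Saturdays; the gaps (28, 28, 28, 35, 28, 28) vary with month length.
This is the last Saturday of each month.
Last Saturday of July 2034: 2034-07-29.
Last Saturday of August 2034: 2034-08-26.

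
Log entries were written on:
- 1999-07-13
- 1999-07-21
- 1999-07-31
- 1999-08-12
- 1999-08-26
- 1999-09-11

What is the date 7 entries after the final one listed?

2000-02-26

Intervals are 8, 10, 12, 14, 16 days — an arithmetic progression with common difference 2.
Next gap: 18 days. 1999-09-11 + 18 days = 1999-09-29.
Next gap: 20 days. 1999-09-29 + 20 days = 1999-10-19.
Next gap: 22 days. 1999-10-19 + 22 days = 1999-11-10.
Next gap: 24 days. 1999-11-10 + 24 days = 1999-12-04.
Next gap: 26 days. 1999-12-04 + 26 days = 1999-12-30.
Next gap: 28 days. 1999-12-30 + 28 days = 2000-01-27.
Next gap: 30 days. 2000-01-27 + 30 days = 2000-02-26.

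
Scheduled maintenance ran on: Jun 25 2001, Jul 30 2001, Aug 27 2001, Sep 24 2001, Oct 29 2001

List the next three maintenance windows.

These are Mondays with 35, 28, 28, 35-day gaps.
Each is the final Monday of its month — Jul 30 2001 is past the 28th, so '4th Monday' doesn't fit.
November 2001 ends with Monday Nov 26 2001.
Last Monday of December 2001: Dec 31 2001.
January 2002 ends with Monday Jan 28 2002.

Nov 26 2001, Dec 31 2001, Jan 28 2002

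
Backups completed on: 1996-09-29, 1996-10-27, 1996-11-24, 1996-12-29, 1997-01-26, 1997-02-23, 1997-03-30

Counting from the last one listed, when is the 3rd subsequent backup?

1997-06-29

These are Sundays with 28, 28, 35, 28, 28, 35-day gaps.
Each is the final Sunday of its month — 1996-09-29 is past the 28th, so '4th Sunday' doesn't fit.
Last Sunday of April 1997: 1997-04-27.
Last Sunday of May 1997: 1997-05-25.
Last Sunday of June 1997: 1997-06-29.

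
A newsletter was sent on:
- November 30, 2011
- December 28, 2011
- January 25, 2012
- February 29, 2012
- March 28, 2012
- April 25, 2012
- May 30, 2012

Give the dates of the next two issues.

Every date is a Wednesday; gaps 28, 28, 35, 28, 28, 35 days.
Each is the last Wednesday of its month (at least one falls on the 29th or later, ruling out '4th Wednesday').
June 2012 ends with Wednesday June 27, 2012.
Last Wednesday of July 2012: July 25, 2012.

June 27, 2012; July 25, 2012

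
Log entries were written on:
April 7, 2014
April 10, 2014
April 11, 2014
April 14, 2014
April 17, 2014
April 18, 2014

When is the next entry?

April 21, 2014

Every event lands on a Monday or Thursday or Friday (gaps cycle 3, 1, 3, 3, 1).
So the schedule is: every Monday, Thursday and Friday.
Next Monday: April 21, 2014.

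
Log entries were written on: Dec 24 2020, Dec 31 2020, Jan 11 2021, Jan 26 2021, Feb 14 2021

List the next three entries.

Mar 9 2021, Apr 5 2021, May 6 2021

The spacing grows by 4 each time: 7, 11, 15, 19 days.
Next gap: 23 days. Feb 14 2021 + 23 days = Mar 9 2021.
Next gap: 27 days. Mar 9 2021 + 27 days = Apr 5 2021.
Next gap: 31 days. Apr 5 2021 + 31 days = May 6 2021.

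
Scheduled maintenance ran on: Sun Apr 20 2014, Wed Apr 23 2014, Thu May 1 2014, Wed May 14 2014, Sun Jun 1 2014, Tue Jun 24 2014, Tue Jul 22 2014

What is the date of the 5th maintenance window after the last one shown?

Sun Feb 22 2015

Intervals are 3, 8, 13, 18, 23, 28 days — an arithmetic progression with common difference 5.
Next gap: 33 days. Tue Jul 22 2014 + 33 days = Sun Aug 24 2014.
Next gap: 38 days. Sun Aug 24 2014 + 38 days = Wed Oct 1 2014.
Next gap: 43 days. Wed Oct 1 2014 + 43 days = Thu Nov 13 2014.
Next gap: 48 days. Thu Nov 13 2014 + 48 days = Wed Dec 31 2014.
Next gap: 53 days. Wed Dec 31 2014 + 53 days = Sun Feb 22 2015.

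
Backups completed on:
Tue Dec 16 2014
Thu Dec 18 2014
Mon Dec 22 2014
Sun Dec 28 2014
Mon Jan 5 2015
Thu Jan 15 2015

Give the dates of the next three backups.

Tue Jan 27 2015, Tue Feb 10 2015, Thu Feb 26 2015

Intervals are 2, 4, 6, 8, 10 days — an arithmetic progression with common difference 2.
Next gap: 12 days. Thu Jan 15 2015 + 12 days = Tue Jan 27 2015.
Next gap: 14 days. Tue Jan 27 2015 + 14 days = Tue Feb 10 2015.
Next gap: 16 days. Tue Feb 10 2015 + 16 days = Thu Feb 26 2015.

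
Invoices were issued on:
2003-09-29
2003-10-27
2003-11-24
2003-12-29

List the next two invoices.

These are Mondays with 28, 28, 35-day gaps.
Each is the final Monday of its month — 2003-09-29 is past the 28th, so '4th Monday' doesn't fit.
January 2004 ends with Monday 2004-01-26.
Last Monday of February 2004: 2004-02-23.

2004-01-26, 2004-02-23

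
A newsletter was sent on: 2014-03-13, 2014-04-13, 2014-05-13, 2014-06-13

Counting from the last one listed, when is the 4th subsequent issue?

2014-10-13

Gaps: 31, 30, 31 days — not constant. Every event is on the 13th of the month.
Pattern: the 13th of each month.
July 2014: 2014-07-13.
Next: August 2014 → 2014-08-13.
September 2014: 2014-09-13.
Next: October 2014 → 2014-10-13.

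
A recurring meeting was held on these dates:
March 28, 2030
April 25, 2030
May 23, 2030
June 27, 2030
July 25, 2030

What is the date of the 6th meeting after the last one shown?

January 23, 2031

All dates are Thursdays, 28, 28, 35, 28 days apart.
Specifically, the 4th Thursday of each month.
August 2030 — 4th Thursday is August 22, 2030.
4th Thursday of September 2030: September 26, 2030.
October 2030 — 4th Thursday is October 24, 2030.
November 2030 — 4th Thursday is November 28, 2030.
4th Thursday of December 2030: December 26, 2030.
January 2031 — 4th Thursday is January 23, 2031.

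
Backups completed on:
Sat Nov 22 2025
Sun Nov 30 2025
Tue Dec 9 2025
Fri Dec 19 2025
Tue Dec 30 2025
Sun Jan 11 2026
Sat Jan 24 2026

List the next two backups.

The spacing grows by 1 each time: 8, 9, 10, 11, 12, 13 days.
Next gap: 14 days. Sat Jan 24 2026 + 14 days = Sat Feb 7 2026.
Next gap: 15 days. Sat Feb 7 2026 + 15 days = Sun Feb 22 2026.

Sat Feb 7 2026, Sun Feb 22 2026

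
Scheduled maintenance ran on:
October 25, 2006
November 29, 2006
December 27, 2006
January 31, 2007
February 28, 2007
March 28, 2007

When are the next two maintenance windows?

April 25, 2007; May 30, 2007

Every date is a Wednesday; gaps 35, 28, 35, 28, 28 days.
Each is the last Wednesday of its month (at least one falls on the 29th or later, ruling out '4th Wednesday').
April 2007 ends with Wednesday April 25, 2007.
May 2007 ends with Wednesday May 30, 2007.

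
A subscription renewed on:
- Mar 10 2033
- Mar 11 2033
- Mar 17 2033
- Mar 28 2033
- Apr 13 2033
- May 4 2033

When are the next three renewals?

May 30 2033, Jun 30 2033, Aug 5 2033

Gaps: 1, 6, 11, 16, 21 days — each gap is 5 larger than the previous one.
Next gap: 26 days. May 4 2033 + 26 days = May 30 2033.
Next gap: 31 days. May 30 2033 + 31 days = Jun 30 2033.
Next gap: 36 days. Jun 30 2033 + 36 days = Aug 5 2033.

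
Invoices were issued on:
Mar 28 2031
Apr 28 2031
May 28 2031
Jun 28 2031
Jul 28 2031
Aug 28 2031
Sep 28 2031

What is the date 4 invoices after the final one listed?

The day-of-month is always 28 (31, 30, 31, 30, 31, 31 days between events).
So this recurs on the 28th of each month.
October 2031: Oct 28 2031.
Next: November 2031 → Nov 28 2031.
December 2031: Dec 28 2031.
January 2032: Jan 28 2032.

Jan 28 2032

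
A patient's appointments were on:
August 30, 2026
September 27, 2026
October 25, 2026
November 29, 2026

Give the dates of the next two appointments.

Every date is a Sunday; gaps 28, 28, 35 days.
Each is the last Sunday of its month (at least one falls on the 29th or later, ruling out '4th Sunday').
December 2026 ends with Sunday December 27, 2026.
January 2027 ends with Sunday January 31, 2027.

December 27, 2026; January 31, 2027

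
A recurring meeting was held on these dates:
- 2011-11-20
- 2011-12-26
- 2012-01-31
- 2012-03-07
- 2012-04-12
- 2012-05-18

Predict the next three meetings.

2012-06-23, 2012-07-29, 2012-09-03

The spacing is 36, 36, 36, 36, 36 days — always 36 days.
2012-05-18 + 36 days = 2012-06-23.
2012-06-23 + 36 days = 2012-07-29.
2012-07-29 + 36 days = 2012-09-03.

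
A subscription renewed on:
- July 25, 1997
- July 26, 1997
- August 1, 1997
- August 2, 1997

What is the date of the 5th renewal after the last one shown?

August 22, 1997

Every event lands on a Friday or Saturday (gaps cycle 1, 6, 1).
So the schedule is: every Friday and Saturday.
Next Friday: August 8, 1997.
The following Saturday is August 9, 1997.
Next Friday: August 15, 1997.
Next Saturday: August 16, 1997.
The following Friday is August 22, 1997.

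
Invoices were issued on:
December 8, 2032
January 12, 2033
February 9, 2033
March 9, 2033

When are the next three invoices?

April 13, 2033; May 11, 2033; June 8, 2033

Gaps: 35, 28, 28 days — a mix of 28 and 35. Every date is a Wednesday.
Each is the 2nd Wednesday of its month.
2nd Wednesday of April 2033: April 13, 2033.
2nd Wednesday of May 2033: May 11, 2033.
2nd Wednesday of June 2033: June 8, 2033.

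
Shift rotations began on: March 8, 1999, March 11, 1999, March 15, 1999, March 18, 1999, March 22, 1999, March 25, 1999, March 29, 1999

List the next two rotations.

Every event lands on a Monday or Thursday (gaps cycle 3, 4, 3, 4, 3, 4).
So the schedule is: every Monday and Thursday.
Next Thursday: April 1, 1999.
Next Monday: April 5, 1999.

April 1, 1999; April 5, 1999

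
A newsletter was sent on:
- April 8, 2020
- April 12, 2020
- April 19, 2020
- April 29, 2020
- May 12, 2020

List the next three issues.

Intervals are 4, 7, 10, 13 days — an arithmetic progression with common difference 3.
Next gap: 16 days. May 12, 2020 + 16 days = May 28, 2020.
Next gap: 19 days. May 28, 2020 + 19 days = June 16, 2020.
Next gap: 22 days. June 16, 2020 + 22 days = July 8, 2020.

May 28, 2020; June 16, 2020; July 8, 2020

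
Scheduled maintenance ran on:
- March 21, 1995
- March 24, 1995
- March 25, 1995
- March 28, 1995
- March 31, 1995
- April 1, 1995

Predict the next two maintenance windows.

April 4, 1995; April 7, 1995

Every event lands on a Tuesday or Friday or Saturday (gaps cycle 3, 1, 3, 3, 1).
So the schedule is: every Tuesday, Friday and Saturday.
Next Tuesday: April 4, 1995.
The following Friday is April 7, 1995.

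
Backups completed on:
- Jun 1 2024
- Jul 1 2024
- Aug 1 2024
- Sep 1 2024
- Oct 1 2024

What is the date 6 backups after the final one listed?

Apr 1 2025

Gaps: 30, 31, 31, 30 days — not constant. Every event is on the 1st of the month.
Pattern: the 1st of each month.
November 2024: Nov 1 2024.
Next: December 2024 → Dec 1 2024.
Next: January 2025 → Jan 1 2025.
Next: February 2025 → Feb 1 2025.
Next: March 2025 → Mar 1 2025.
April 2025: Apr 1 2025.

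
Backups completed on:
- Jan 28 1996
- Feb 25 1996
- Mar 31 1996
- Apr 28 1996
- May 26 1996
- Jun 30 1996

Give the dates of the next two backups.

Jul 28 1996, Aug 25 1996

Every date is a Sunday; gaps 28, 35, 28, 28, 35 days.
Each is the last Sunday of its month (at least one falls on the 29th or later, ruling out '4th Sunday').
July 1996 ends with Sunday Jul 28 1996.
Last Sunday of August 1996: Aug 25 1996.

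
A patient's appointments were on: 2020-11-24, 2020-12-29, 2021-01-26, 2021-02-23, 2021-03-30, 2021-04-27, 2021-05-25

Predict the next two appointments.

All Tuesdays; the gaps (35, 28, 28, 35, 28, 28) vary with month length.
This is the last Tuesday of each month.
June 2021 ends with Tuesday 2021-06-29.
July 2021 ends with Tuesday 2021-07-27.

2021-06-29, 2021-07-27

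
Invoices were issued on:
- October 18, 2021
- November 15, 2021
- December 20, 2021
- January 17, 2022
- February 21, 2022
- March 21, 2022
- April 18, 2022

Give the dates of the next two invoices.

May 16, 2022; June 20, 2022

These are Mondays at 28- or 35-day spacing (28, 35, 28, 35, 28, 28).
The pattern: 3rd Monday of the month.
3rd Monday of May 2022: May 16, 2022.
June 2022 — 3rd Monday is June 20, 2022.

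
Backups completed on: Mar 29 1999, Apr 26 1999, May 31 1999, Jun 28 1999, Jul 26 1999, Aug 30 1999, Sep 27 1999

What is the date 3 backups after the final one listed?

These are Mondays with 28, 35, 28, 28, 35, 28-day gaps.
Each is the final Monday of its month — Mar 29 1999 is past the 28th, so '4th Monday' doesn't fit.
Last Monday of October 1999: Oct 25 1999.
November 1999 ends with Monday Nov 29 1999.
Last Monday of December 1999: Dec 27 1999.

Dec 27 1999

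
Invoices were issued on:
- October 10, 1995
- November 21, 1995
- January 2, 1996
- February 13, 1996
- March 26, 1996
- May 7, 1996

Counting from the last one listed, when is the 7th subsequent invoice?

February 25, 1997

The spacing is 42, 42, 42, 42, 42 days — always 42 days.
May 7, 1996 + 42 days = June 18, 1996.
June 18, 1996 + 42 days = July 30, 1996.
July 30, 1996 + 42 days = September 10, 1996.
September 10, 1996 + 42 days = October 22, 1996.
October 22, 1996 + 42 days = December 3, 1996.
December 3, 1996 + 42 days = January 14, 1997.
January 14, 1997 + 42 days = February 25, 1997.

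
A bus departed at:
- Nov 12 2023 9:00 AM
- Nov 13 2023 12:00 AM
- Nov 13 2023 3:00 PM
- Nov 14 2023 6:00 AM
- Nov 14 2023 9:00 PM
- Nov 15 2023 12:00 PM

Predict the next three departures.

Gaps: 15, 15, 15, 15, 15 hours — each event is 15 hours after the previous one.
Nov 15 2023 12:00 PM + 15 h = Nov 16 2023 3:00 AM.
Nov 16 2023 3:00 AM + 15 h = Nov 16 2023 6:00 PM.
Nov 16 2023 6:00 PM + 15 h = Nov 17 2023 9:00 AM.

Nov 16 2023 3:00 AM, Nov 16 2023 6:00 PM, Nov 17 2023 9:00 AM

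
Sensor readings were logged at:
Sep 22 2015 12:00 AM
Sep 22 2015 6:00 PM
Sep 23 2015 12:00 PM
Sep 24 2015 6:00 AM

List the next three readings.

Spacing: 18, 18, 18 h — constant 18 h.
Sep 24 2015 6:00 AM + 18 h = Sep 25 2015 12:00 AM.
Sep 25 2015 12:00 AM + 18 h = Sep 25 2015 6:00 PM.
Sep 25 2015 6:00 PM + 18 h = Sep 26 2015 12:00 PM.

Sep 25 2015 12:00 AM, Sep 25 2015 6:00 PM, Sep 26 2015 12:00 PM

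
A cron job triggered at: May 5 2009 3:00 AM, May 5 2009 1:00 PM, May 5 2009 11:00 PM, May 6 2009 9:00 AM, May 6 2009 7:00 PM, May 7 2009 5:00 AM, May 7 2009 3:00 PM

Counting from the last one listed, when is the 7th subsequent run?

May 10 2009 1:00 PM

Gaps: 10, 10, 10, 10, 10, 10 hours — each event is 10 hours after the previous one.
May 7 2009 3:00 PM + 10 h = May 8 2009 1:00 AM.
May 8 2009 1:00 AM + 10 h = May 8 2009 11:00 AM.
May 8 2009 11:00 AM + 10 h = May 8 2009 9:00 PM.
May 8 2009 9:00 PM + 10 h = May 9 2009 7:00 AM.
May 9 2009 7:00 AM + 10 h = May 9 2009 5:00 PM.
May 9 2009 5:00 PM + 10 h = May 10 2009 3:00 AM.
May 10 2009 3:00 AM + 10 h = May 10 2009 1:00 PM.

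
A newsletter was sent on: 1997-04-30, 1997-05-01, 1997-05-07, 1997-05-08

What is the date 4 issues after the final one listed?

1997-05-22

Gaps: 1, 6, 1 days — not constant, but cyclic with period 2.
The events fall on every Wednesday and Thursday.
Next Wednesday: 1997-05-14.
Next Thursday: 1997-05-15.
The following Wednesday is 1997-05-21.
The following Thursday is 1997-05-22.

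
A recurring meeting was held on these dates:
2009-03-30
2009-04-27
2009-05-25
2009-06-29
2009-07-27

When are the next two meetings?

These are Mondays with 28, 28, 35, 28-day gaps.
Each is the final Monday of its month — 2009-03-30 is past the 28th, so '4th Monday' doesn't fit.
Last Monday of August 2009: 2009-08-31.
Last Monday of September 2009: 2009-09-28.

2009-08-31, 2009-09-28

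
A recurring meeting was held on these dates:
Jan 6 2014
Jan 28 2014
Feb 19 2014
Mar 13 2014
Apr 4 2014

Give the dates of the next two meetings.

Apr 26 2014, May 18 2014

The spacing is 22, 22, 22, 22 days — always 22 days.
Apr 4 2014 + 22 days = Apr 26 2014.
Apr 26 2014 + 22 days = May 18 2014.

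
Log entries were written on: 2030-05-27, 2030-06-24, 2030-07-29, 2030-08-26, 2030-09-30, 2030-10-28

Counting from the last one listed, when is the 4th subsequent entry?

2031-02-24

These are Mondays with 28, 35, 28, 35, 28-day gaps.
Each is the final Monday of its month — 2030-07-29 is past the 28th, so '4th Monday' doesn't fit.
Last Monday of November 2030: 2030-11-25.
Last Monday of December 2030: 2030-12-30.
Last Monday of January 2031: 2031-01-27.
February 2031 ends with Monday 2031-02-24.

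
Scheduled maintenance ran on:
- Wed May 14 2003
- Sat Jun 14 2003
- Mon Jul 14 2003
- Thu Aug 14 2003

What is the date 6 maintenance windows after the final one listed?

Sat Feb 14 2004

Gaps: 31, 30, 31 days — not constant. Every event is on the 14th of the month.
Pattern: the 14th of each month.
Next: September 2003 → Sun Sep 14 2003.
October 2003: Tue Oct 14 2003.
Next: November 2003 → Fri Nov 14 2003.
December 2003: Sun Dec 14 2003.
Next: January 2004 → Wed Jan 14 2004.
Next: February 2004 → Sat Feb 14 2004.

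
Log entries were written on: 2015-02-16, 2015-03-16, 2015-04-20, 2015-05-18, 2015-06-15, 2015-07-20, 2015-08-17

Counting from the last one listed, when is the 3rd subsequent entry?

2015-11-16

Gaps: 28, 35, 28, 28, 35, 28 days — a mix of 28 and 35. Every date is a Monday.
Each is the 3rd Monday of its month.
3rd Monday of September 2015: 2015-09-21.
October 2015 — 3rd Monday is 2015-10-19.
3rd Monday of November 2015: 2015-11-16.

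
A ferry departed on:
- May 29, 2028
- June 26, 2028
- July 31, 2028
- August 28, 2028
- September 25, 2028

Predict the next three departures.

October 30, 2028; November 27, 2028; December 25, 2028

All Mondays; the gaps (28, 35, 28, 28) vary with month length.
This is the last Monday of each month.
Last Monday of October 2028: October 30, 2028.
Last Monday of November 2028: November 27, 2028.
Last Monday of December 2028: December 25, 2028.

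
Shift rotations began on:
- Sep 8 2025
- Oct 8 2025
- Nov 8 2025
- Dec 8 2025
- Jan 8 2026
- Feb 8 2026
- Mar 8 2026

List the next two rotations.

Apr 8 2026, May 8 2026

The day-of-month is always 8 (30, 31, 30, 31, 31, 28 days between events).
So this recurs on the 8th of each month.
Next: April 2026 → Apr 8 2026.
Next: May 2026 → May 8 2026.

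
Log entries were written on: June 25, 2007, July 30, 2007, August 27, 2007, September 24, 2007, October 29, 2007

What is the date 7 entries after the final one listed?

May 26, 2008

Every date is a Monday; gaps 35, 28, 28, 35 days.
Each is the last Monday of its month (at least one falls on the 29th or later, ruling out '4th Monday').
November 2007 ends with Monday November 26, 2007.
Last Monday of December 2007: December 31, 2007.
January 2008 ends with Monday January 28, 2008.
Last Monday of February 2008: February 25, 2008.
March 2008 ends with Monday March 31, 2008.
Last Monday of April 2008: April 28, 2008.
Last Monday of May 2008: May 26, 2008.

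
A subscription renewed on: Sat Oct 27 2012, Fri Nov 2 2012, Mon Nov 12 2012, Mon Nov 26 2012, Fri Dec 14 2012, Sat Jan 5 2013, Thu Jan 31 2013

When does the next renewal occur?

Gaps: 6, 10, 14, 18, 22, 26 days — each gap is 4 larger than the previous one.
Next gap: 30 days. Thu Jan 31 2013 + 30 days = Sat Mar 2 2013.

Sat Mar 2 2013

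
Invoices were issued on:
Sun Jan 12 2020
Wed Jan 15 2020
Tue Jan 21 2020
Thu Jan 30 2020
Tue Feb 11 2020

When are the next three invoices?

Wed Feb 26 2020, Sun Mar 15 2020, Sun Apr 5 2020

Gaps: 3, 6, 9, 12 days — each gap is 3 larger than the previous one.
Next gap: 15 days. Tue Feb 11 2020 + 15 days = Wed Feb 26 2020.
Next gap: 18 days. Wed Feb 26 2020 + 18 days = Sun Mar 15 2020.
Next gap: 21 days. Sun Mar 15 2020 + 21 days = Sun Apr 5 2020.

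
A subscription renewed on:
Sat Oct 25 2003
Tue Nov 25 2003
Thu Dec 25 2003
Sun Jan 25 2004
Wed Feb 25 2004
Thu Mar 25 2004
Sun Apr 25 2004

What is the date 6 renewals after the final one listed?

Mon Oct 25 2004

Gaps: 31, 30, 31, 31, 29, 31 days — not constant. Every event is on the 25th of the month.
Pattern: the 25th of each month.
Next: May 2004 → Tue May 25 2004.
June 2004: Fri Jun 25 2004.
July 2004: Sun Jul 25 2004.
Next: August 2004 → Wed Aug 25 2004.
September 2004: Sat Sep 25 2004.
Next: October 2004 → Mon Oct 25 2004.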